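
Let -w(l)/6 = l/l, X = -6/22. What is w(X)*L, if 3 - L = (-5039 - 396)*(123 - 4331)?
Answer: 137222862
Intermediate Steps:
X = -3/11 (X = -6*1/22 = -3/11 ≈ -0.27273)
w(l) = -6 (w(l) = -6*l/l = -6*1 = -6)
L = -22870477 (L = 3 - (-5039 - 396)*(123 - 4331) = 3 - (-5435)*(-4208) = 3 - 1*22870480 = 3 - 22870480 = -22870477)
w(X)*L = -6*(-22870477) = 137222862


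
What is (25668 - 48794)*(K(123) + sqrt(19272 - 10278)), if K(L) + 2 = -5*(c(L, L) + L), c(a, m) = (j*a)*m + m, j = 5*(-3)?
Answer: -26212002818 - 23126*sqrt(8994) ≈ -2.6214e+10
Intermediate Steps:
j = -15
c(a, m) = m - 15*a*m (c(a, m) = (-15*a)*m + m = -15*a*m + m = m - 15*a*m)
K(L) = -2 - 5*L - 5*L*(1 - 15*L) (K(L) = -2 - 5*(L*(1 - 15*L) + L) = -2 - 5*(L + L*(1 - 15*L)) = -2 + (-5*L - 5*L*(1 - 15*L)) = -2 - 5*L - 5*L*(1 - 15*L))
(25668 - 48794)*(K(123) + sqrt(19272 - 10278)) = (25668 - 48794)*((-2 - 10*123 + 75*123**2) + sqrt(19272 - 10278)) = -23126*((-2 - 1230 + 75*15129) + sqrt(8994)) = -23126*((-2 - 1230 + 1134675) + sqrt(8994)) = -23126*(1133443 + sqrt(8994)) = -26212002818 - 23126*sqrt(8994)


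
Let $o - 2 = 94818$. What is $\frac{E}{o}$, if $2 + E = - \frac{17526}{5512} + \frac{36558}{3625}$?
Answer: $\frac{49006973}{947299210000} \approx 5.1733 \cdot 10^{-5}$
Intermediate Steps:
$o = 94820$ ($o = 2 + 94818 = 94820$)
$E = \frac{49006973}{9990500}$ ($E = -2 + \left(- \frac{17526}{5512} + \frac{36558}{3625}\right) = -2 + \left(\left(-17526\right) \frac{1}{5512} + 36558 \cdot \frac{1}{3625}\right) = -2 + \left(- \frac{8763}{2756} + \frac{36558}{3625}\right) = -2 + \frac{68987973}{9990500} = \frac{49006973}{9990500} \approx 4.9054$)
$\frac{E}{o} = \frac{49006973}{9990500 \cdot 94820} = \frac{49006973}{9990500} \cdot \frac{1}{94820} = \frac{49006973}{947299210000}$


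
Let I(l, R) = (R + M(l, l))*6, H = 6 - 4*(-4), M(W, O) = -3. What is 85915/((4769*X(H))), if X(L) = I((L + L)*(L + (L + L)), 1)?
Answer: -85915/57228 ≈ -1.5013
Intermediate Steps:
H = 22 (H = 6 - 1*(-16) = 6 + 16 = 22)
I(l, R) = -18 + 6*R (I(l, R) = (R - 3)*6 = (-3 + R)*6 = -18 + 6*R)
X(L) = -12 (X(L) = -18 + 6*1 = -18 + 6 = -12)
85915/((4769*X(H))) = 85915/((4769*(-12))) = 85915/(-57228) = 85915*(-1/57228) = -85915/57228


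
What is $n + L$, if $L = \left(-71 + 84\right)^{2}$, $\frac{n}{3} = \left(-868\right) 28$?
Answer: $-72743$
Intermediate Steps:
$n = -72912$ ($n = 3 \left(\left(-868\right) 28\right) = 3 \left(-24304\right) = -72912$)
$L = 169$ ($L = 13^{2} = 169$)
$n + L = -72912 + 169 = -72743$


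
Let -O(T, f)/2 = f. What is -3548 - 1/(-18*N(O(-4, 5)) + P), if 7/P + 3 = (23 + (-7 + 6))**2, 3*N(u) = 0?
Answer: -25317/7 ≈ -3616.7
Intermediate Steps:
O(T, f) = -2*f
N(u) = 0 (N(u) = (1/3)*0 = 0)
P = 7/481 (P = 7/(-3 + (23 + (-7 + 6))**2) = 7/(-3 + (23 - 1)**2) = 7/(-3 + 22**2) = 7/(-3 + 484) = 7/481 ≈ 0.014553)
-3548 - 1/(-18*N(O(-4, 5)) + P) = -3548 - 1/(-18*0 + 7/481) = -3548 - 1/(0 + 7/481) = -3548 - 1/7/481 = -3548 - 1*481/7 = -3548 - 481/7 = -25317/7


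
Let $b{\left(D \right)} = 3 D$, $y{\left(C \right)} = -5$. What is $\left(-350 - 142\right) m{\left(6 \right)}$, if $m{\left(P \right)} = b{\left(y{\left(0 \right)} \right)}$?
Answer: $7380$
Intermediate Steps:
$m{\left(P \right)} = -15$ ($m{\left(P \right)} = 3 \left(-5\right) = -15$)
$\left(-350 - 142\right) m{\left(6 \right)} = \left(-350 - 142\right) \left(-15\right) = \left(-492\right) \left(-15\right) = 7380$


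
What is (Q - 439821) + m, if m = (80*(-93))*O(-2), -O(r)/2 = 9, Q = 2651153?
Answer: 2345252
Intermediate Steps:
O(r) = -18 (O(r) = -2*9 = -18)
m = 133920 (m = (80*(-93))*(-18) = -7440*(-18) = 133920)
(Q - 439821) + m = (2651153 - 439821) + 133920 = 2211332 + 133920 = 2345252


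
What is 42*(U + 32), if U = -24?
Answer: 336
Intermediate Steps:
42*(U + 32) = 42*(-24 + 32) = 42*8 = 336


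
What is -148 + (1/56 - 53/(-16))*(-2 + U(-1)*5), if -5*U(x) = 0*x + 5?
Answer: -2741/16 ≈ -171.31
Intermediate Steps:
U(x) = -1 (U(x) = -(0*x + 5)/5 = -(0 + 5)/5 = -⅕*5 = -1)
-148 + (1/56 - 53/(-16))*(-2 + U(-1)*5) = -148 + (1/56 - 53/(-16))*(-2 - 1*5) = -148 + (1*(1/56) - 53*(-1/16))*(-2 - 5) = -148 + (1/56 + 53/16)*(-7) = -148 + (373/112)*(-7) = -148 - 373/16 = -2741/16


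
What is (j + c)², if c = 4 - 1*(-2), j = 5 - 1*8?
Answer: 9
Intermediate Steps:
j = -3 (j = 5 - 8 = -3)
c = 6 (c = 4 + 2 = 6)
(j + c)² = (-3 + 6)² = 3² = 9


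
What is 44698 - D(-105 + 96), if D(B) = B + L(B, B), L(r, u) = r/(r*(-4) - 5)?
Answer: 1385926/31 ≈ 44707.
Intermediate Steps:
L(r, u) = r/(-5 - 4*r) (L(r, u) = r/(-4*r - 5) = r/(-5 - 4*r))
D(B) = B - B/(5 + 4*B)
44698 - D(-105 + 96) = 44698 - 4*(-105 + 96)*(1 + (-105 + 96))/(5 + 4*(-105 + 96)) = 44698 - 4*(-9)*(1 - 9)/(5 + 4*(-9)) = 44698 - 4*(-9)*(-8)/(5 - 36) = 44698 - 4*(-9)*(-8)/(-31) = 44698 - 4*(-9)*(-1)*(-8)/31 = 44698 - 1*(-288/31) = 44698 + 288/31 = 1385926/31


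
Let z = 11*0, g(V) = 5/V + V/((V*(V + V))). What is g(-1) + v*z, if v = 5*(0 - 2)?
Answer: -11/2 ≈ -5.5000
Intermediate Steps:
g(V) = 11/(2*V) (g(V) = 5/V + V/((V*(2*V))) = 5/V + V/((2*V²)) = 5/V + V*(1/(2*V²)) = 5/V + 1/(2*V) = 11/(2*V))
z = 0
v = -10 (v = 5*(-2) = -10)
g(-1) + v*z = (11/2)/(-1) - 10*0 = (11/2)*(-1) + 0 = -11/2 + 0 = -11/2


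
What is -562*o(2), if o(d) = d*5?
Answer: -5620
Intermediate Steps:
o(d) = 5*d
-562*o(2) = -2810*2 = -562*10 = -5620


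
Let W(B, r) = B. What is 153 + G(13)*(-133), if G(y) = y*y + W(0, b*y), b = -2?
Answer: -22324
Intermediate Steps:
G(y) = y² (G(y) = y*y + 0 = y² + 0 = y²)
153 + G(13)*(-133) = 153 + 13²*(-133) = 153 + 169*(-133) = 153 - 22477 = -22324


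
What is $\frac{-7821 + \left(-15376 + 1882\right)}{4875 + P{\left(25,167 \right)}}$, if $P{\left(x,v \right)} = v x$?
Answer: $- \frac{4263}{1810} \approx -2.3552$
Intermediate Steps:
$\frac{-7821 + \left(-15376 + 1882\right)}{4875 + P{\left(25,167 \right)}} = \frac{-7821 + \left(-15376 + 1882\right)}{4875 + 167 \cdot 25} = \frac{-7821 - 13494}{4875 + 4175} = - \frac{21315}{9050} = \left(-21315\right) \frac{1}{9050} = - \frac{4263}{1810}$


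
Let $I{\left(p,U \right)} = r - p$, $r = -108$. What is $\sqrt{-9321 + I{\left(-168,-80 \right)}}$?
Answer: $21 i \sqrt{21} \approx 96.234 i$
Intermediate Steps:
$I{\left(p,U \right)} = -108 - p$
$\sqrt{-9321 + I{\left(-168,-80 \right)}} = \sqrt{-9321 - -60} = \sqrt{-9321 + \left(-108 + 168\right)} = \sqrt{-9321 + 60} = \sqrt{-9261} = 21 i \sqrt{21}$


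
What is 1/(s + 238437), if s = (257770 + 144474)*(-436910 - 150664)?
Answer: -1/236347877619 ≈ -4.2311e-12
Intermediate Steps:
s = -236348116056 (s = 402244*(-587574) = -236348116056)
1/(s + 238437) = 1/(-236348116056 + 238437) = 1/(-236347877619) = -1/236347877619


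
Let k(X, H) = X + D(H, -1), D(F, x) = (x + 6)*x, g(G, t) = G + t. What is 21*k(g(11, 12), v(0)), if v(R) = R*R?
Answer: 378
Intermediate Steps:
D(F, x) = x*(6 + x) (D(F, x) = (6 + x)*x = x*(6 + x))
v(R) = R**2
k(X, H) = -5 + X (k(X, H) = X - (6 - 1) = X - 1*5 = X - 5 = -5 + X)
21*k(g(11, 12), v(0)) = 21*(-5 + (11 + 12)) = 21*(-5 + 23) = 21*18 = 378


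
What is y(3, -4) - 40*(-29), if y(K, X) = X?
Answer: 1156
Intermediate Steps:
y(3, -4) - 40*(-29) = -4 - 40*(-29) = -4 + 1160 = 1156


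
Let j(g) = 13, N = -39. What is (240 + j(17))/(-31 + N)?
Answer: -253/70 ≈ -3.6143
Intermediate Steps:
(240 + j(17))/(-31 + N) = (240 + 13)/(-31 - 39) = 253/(-70) = 253*(-1/70) = -253/70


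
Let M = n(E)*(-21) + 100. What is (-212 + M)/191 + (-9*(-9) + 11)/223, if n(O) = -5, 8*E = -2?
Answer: 16011/42593 ≈ 0.37591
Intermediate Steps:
E = -¼ (E = (⅛)*(-2) = -¼ ≈ -0.25000)
M = 205 (M = -5*(-21) + 100 = 105 + 100 = 205)
(-212 + M)/191 + (-9*(-9) + 11)/223 = (-212 + 205)/191 + (-9*(-9) + 11)/223 = -7*1/191 + (81 + 11)*(1/223) = -7/191 + 92*(1/223) = -7/191 + 92/223 = 16011/42593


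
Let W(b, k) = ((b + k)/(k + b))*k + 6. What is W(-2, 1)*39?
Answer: 273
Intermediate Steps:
W(b, k) = 6 + k (W(b, k) = ((b + k)/(b + k))*k + 6 = 1*k + 6 = k + 6 = 6 + k)
W(-2, 1)*39 = (6 + 1)*39 = 7*39 = 273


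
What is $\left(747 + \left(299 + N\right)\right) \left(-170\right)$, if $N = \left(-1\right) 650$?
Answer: $-67320$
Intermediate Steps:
$N = -650$
$\left(747 + \left(299 + N\right)\right) \left(-170\right) = \left(747 + \left(299 - 650\right)\right) \left(-170\right) = \left(747 - 351\right) \left(-170\right) = 396 \left(-170\right) = -67320$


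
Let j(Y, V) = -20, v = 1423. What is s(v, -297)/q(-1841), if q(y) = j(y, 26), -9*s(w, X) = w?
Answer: 1423/180 ≈ 7.9056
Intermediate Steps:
s(w, X) = -w/9
q(y) = -20
s(v, -297)/q(-1841) = -⅑*1423/(-20) = -1423/9*(-1/20) = 1423/180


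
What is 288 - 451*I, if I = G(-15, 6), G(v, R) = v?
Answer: 7053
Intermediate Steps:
I = -15
288 - 451*I = 288 - 451*(-15) = 288 + 6765 = 7053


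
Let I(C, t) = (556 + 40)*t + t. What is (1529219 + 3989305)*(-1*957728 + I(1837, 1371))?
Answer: -768404800284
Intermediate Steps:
I(C, t) = 597*t (I(C, t) = 596*t + t = 597*t)
(1529219 + 3989305)*(-1*957728 + I(1837, 1371)) = (1529219 + 3989305)*(-1*957728 + 597*1371) = 5518524*(-957728 + 818487) = 5518524*(-139241) = -768404800284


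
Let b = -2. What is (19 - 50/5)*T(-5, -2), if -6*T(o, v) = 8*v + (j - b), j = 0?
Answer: 21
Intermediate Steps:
T(o, v) = -1/3 - 4*v/3 (T(o, v) = -(8*v + (0 - 1*(-2)))/6 = -(8*v + (0 + 2))/6 = -(8*v + 2)/6 = -(2 + 8*v)/6 = -1/3 - 4*v/3)
(19 - 50/5)*T(-5, -2) = (19 - 50/5)*(-1/3 - 4/3*(-2)) = (19 - 50*1/5)*(-1/3 + 8/3) = (19 - 10)*(7/3) = 9*(7/3) = 21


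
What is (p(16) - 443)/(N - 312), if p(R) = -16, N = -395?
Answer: 459/707 ≈ 0.64922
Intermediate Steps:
(p(16) - 443)/(N - 312) = (-16 - 443)/(-395 - 312) = -459/(-707) = -459*(-1/707) = 459/707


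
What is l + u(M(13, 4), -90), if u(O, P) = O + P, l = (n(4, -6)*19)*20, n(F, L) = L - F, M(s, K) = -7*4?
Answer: -3918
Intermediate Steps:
M(s, K) = -28
l = -3800 (l = ((-6 - 1*4)*19)*20 = ((-6 - 4)*19)*20 = -10*19*20 = -190*20 = -3800)
l + u(M(13, 4), -90) = -3800 + (-28 - 90) = -3800 - 118 = -3918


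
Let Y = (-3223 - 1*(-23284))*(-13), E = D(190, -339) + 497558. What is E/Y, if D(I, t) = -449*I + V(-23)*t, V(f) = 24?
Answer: -134704/86931 ≈ -1.5496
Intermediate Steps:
D(I, t) = -449*I + 24*t
E = 404112 (E = (-449*190 + 24*(-339)) + 497558 = (-85310 - 8136) + 497558 = -93446 + 497558 = 404112)
Y = -260793 (Y = (-3223 + 23284)*(-13) = 20061*(-13) = -260793)
E/Y = 404112/(-260793) = 404112*(-1/260793) = -134704/86931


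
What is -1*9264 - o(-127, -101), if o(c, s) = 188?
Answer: -9452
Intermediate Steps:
-1*9264 - o(-127, -101) = -1*9264 - 1*188 = -9264 - 188 = -9452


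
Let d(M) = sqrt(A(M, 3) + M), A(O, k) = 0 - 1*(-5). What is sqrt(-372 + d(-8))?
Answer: sqrt(-372 + I*sqrt(3)) ≈ 0.0449 + 19.287*I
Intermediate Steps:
A(O, k) = 5 (A(O, k) = 0 + 5 = 5)
d(M) = sqrt(5 + M)
sqrt(-372 + d(-8)) = sqrt(-372 + sqrt(5 - 8)) = sqrt(-372 + sqrt(-3)) = sqrt(-372 + I*sqrt(3))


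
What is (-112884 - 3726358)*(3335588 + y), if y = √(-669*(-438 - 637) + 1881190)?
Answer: -12806129544296 - 3839242*√2600365 ≈ -1.2812e+13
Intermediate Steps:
y = √2600365 (y = √(-669*(-1075) + 1881190) = √(719175 + 1881190) = √2600365 ≈ 1612.6)
(-112884 - 3726358)*(3335588 + y) = (-112884 - 3726358)*(3335588 + √2600365) = -3839242*(3335588 + √2600365) = -12806129544296 - 3839242*√2600365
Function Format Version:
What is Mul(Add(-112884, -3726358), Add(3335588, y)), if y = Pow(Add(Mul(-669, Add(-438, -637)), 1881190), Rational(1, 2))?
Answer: Add(-12806129544296, Mul(-3839242, Pow(2600365, Rational(1, 2)))) ≈ -1.2812e+13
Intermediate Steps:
y = Pow(2600365, Rational(1, 2)) (y = Pow(Add(Mul(-669, -1075), 1881190), Rational(1, 2)) = Pow(Add(719175, 1881190), Rational(1, 2)) = Pow(2600365, Rational(1, 2)) ≈ 1612.6)
Mul(Add(-112884, -3726358), Add(3335588, y)) = Mul(Add(-112884, -3726358), Add(3335588, Pow(2600365, Rational(1, 2)))) = Mul(-3839242, Add(3335588, Pow(2600365, Rational(1, 2)))) = Add(-12806129544296, Mul(-3839242, Pow(2600365, Rational(1, 2))))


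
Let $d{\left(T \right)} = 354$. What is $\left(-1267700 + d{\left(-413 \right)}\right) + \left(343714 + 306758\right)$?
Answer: $-616874$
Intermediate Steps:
$\left(-1267700 + d{\left(-413 \right)}\right) + \left(343714 + 306758\right) = \left(-1267700 + 354\right) + \left(343714 + 306758\right) = -1267346 + 650472 = -616874$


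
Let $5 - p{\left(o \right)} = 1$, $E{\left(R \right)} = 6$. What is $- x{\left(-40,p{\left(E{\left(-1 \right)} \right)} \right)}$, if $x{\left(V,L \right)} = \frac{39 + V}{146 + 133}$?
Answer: $\frac{1}{279} \approx 0.0035842$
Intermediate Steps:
$p{\left(o \right)} = 4$ ($p{\left(o \right)} = 5 - 1 = 4$)
$x{\left(V,L \right)} = \frac{13}{93} + \frac{V}{279}$ ($x{\left(V,L \right)} = \frac{39 + V}{279} = \left(39 + V\right) \frac{1}{279} = \frac{13}{93} + \frac{V}{279}$)
$- x{\left(-40,p{\left(E{\left(-1 \right)} \right)} \right)} = - (\frac{13}{93} + \frac{1}{279} \left(-40\right)) = - (\frac{13}{93} - \frac{40}{279}) = \left(-1\right) \left(- \frac{1}{279}\right) = \frac{1}{279}$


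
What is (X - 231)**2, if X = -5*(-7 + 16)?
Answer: 76176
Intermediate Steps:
X = -45 (X = -5*9 = -45)
(X - 231)**2 = (-45 - 231)**2 = (-276)**2 = 76176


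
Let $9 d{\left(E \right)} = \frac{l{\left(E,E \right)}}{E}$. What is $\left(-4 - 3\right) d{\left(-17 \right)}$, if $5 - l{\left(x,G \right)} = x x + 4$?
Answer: $- \frac{224}{17} \approx -13.176$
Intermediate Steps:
$l{\left(x,G \right)} = 1 - x^{2}$ ($l{\left(x,G \right)} = 5 - \left(x x + 4\right) = 5 - \left(x^{2} + 4\right) = 5 - \left(4 + x^{2}\right) = 1 - x^{2}$)
$d{\left(E \right)} = \frac{1 - E^{2}}{9 E}$ ($d{\left(E \right)} = \frac{\left(1 - E^{2}\right) \frac{1}{E}}{9} = \frac{\frac{1}{E} \left(1 - E^{2}\right)}{9} = \frac{1 - E^{2}}{9 E}$)
$\left(-4 - 3\right) d{\left(-17 \right)} = \left(-4 - 3\right) \frac{1 - \left(-17\right)^{2}}{9 \left(-17\right)} = \left(-4 - 3\right) \frac{1}{9} \left(- \frac{1}{17}\right) \left(1 - 289\right) = - 7 \cdot \frac{1}{9} \left(- \frac{1}{17}\right) \left(1 - 289\right) = - 7 \cdot \frac{1}{9} \left(- \frac{1}{17}\right) \left(-288\right) = \left(-7\right) \frac{32}{17} = - \frac{224}{17}$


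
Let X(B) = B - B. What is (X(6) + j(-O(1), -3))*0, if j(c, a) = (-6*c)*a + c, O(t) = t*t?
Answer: 0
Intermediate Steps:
O(t) = t**2
j(c, a) = c - 6*a*c (j(c, a) = -6*a*c + c = c - 6*a*c)
X(B) = 0
(X(6) + j(-O(1), -3))*0 = (0 + (-1*1**2)*(1 - 6*(-3)))*0 = (0 + (-1*1)*(1 + 18))*0 = (0 - 1*19)*0 = (0 - 19)*0 = -19*0 = 0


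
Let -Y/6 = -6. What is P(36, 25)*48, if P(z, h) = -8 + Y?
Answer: 1344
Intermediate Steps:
Y = 36 (Y = -6*(-6) = 36)
P(z, h) = 28 (P(z, h) = -8 + 36 = 28)
P(36, 25)*48 = 28*48 = 1344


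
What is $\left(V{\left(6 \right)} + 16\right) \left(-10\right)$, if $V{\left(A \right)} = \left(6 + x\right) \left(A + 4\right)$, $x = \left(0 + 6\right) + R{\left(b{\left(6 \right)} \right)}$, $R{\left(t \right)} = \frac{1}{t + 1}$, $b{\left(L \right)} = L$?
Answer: $- \frac{9620}{7} \approx -1374.3$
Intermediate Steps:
$R{\left(t \right)} = \frac{1}{1 + t}$
$x = \frac{43}{7}$ ($x = \left(0 + 6\right) + \frac{1}{1 + 6} = 6 + \frac{1}{7} = \frac{43}{7} \approx 6.1429$)
$V{\left(A \right)} = \frac{340}{7} + \frac{85 A}{7}$ ($V{\left(A \right)} = \left(6 + \frac{43}{7}\right) \left(A + 4\right) = \frac{85 \left(4 + A\right)}{7} = \frac{340}{7} + \frac{85 A}{7}$)
$\left(V{\left(6 \right)} + 16\right) \left(-10\right) = \left(\left(\frac{340}{7} + \frac{85}{7} \cdot 6\right) + 16\right) \left(-10\right) = \left(\left(\frac{340}{7} + \frac{510}{7}\right) + 16\right) \left(-10\right) = \left(\frac{850}{7} + 16\right) \left(-10\right) = \frac{962}{7} \left(-10\right) = - \frac{9620}{7}$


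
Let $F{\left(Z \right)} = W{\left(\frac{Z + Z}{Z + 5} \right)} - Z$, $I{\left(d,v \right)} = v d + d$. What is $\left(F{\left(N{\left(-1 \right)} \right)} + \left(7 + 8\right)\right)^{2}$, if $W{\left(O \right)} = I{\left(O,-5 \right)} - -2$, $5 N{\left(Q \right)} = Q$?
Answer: $\frac{69169}{225} \approx 307.42$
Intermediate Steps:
$I{\left(d,v \right)} = d + d v$ ($I{\left(d,v \right)} = d v + d = d + d v$)
$N{\left(Q \right)} = \frac{Q}{5}$
$W{\left(O \right)} = 2 - 4 O$ ($W{\left(O \right)} = O \left(1 - 5\right) - -2 = O \left(-4\right) + 2 = - 4 O + 2 = 2 - 4 O$)
$F{\left(Z \right)} = 2 - Z - \frac{8 Z}{5 + Z}$ ($F{\left(Z \right)} = \left(2 - 4 \frac{Z + Z}{Z + 5}\right) - Z = \left(2 - 4 \frac{2 Z}{5 + Z}\right) - Z = \left(2 - \frac{8 Z}{5 + Z}\right) - Z = 2 - Z - \frac{8 Z}{5 + Z}$)
$\left(F{\left(N{\left(-1 \right)} \right)} + \left(7 + 8\right)\right)^{2} = \left(\frac{10 - \left(\frac{1}{5} \left(-1\right)\right)^{2} - 11 \cdot \frac{1}{5} \left(-1\right)}{5 + \frac{1}{5} \left(-1\right)} + \left(7 + 8\right)\right)^{2} = \left(\frac{10 - \left(- \frac{1}{5}\right)^{2} - - \frac{11}{5}}{5 - \frac{1}{5}} + 15\right)^{2} = \left(\frac{10 - \frac{1}{25} + \frac{11}{5}}{\frac{24}{5}} + 15\right)^{2} = \left(\frac{5 \left(10 - \frac{1}{25} + \frac{11}{5}\right)}{24} + 15\right)^{2} = \left(\frac{5}{24} \cdot \frac{304}{25} + 15\right)^{2} = \left(\frac{38}{15} + 15\right)^{2} = \left(\frac{263}{15}\right)^{2} = \frac{69169}{225}$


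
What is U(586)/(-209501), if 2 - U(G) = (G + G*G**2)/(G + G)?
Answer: 343393/419002 ≈ 0.81955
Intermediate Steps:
U(G) = 2 - (G + G**3)/(2*G) (U(G) = 2 - (G + G*G**2)/(G + G) = 2 - (G + G**3)/(2*G))
U(586)/(-209501) = (3/2 - 1/2*586**2)/(-209501) = (3/2 - 1/2*343396)*(-1/209501) = (3/2 - 171698)*(-1/209501) = -343393/2*(-1/209501) = 343393/419002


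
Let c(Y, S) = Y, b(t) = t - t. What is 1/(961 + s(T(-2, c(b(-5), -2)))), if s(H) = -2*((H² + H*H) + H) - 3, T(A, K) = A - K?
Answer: 1/946 ≈ 0.0010571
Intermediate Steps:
b(t) = 0
s(H) = -3 - 4*H² - 2*H (s(H) = -2*((H² + H²) + H) - 3 = -2*(2*H² + H) - 3 = -2*(H + 2*H²) - 3 = (-4*H² - 2*H) - 3 = -3 - 4*H² - 2*H)
1/(961 + s(T(-2, c(b(-5), -2)))) = 1/(961 + (-3 - 4*(-2 - 1*0)² - 2*(-2 - 1*0))) = 1/(961 + (-3 - 4*(-2 + 0)² - 2*(-2 + 0))) = 1/(961 + (-3 - 4*(-2)² - 2*(-2))) = 1/(961 + (-3 - 4*4 + 4)) = 1/(961 + (-3 - 16 + 4)) = 1/(961 - 15) = 1/946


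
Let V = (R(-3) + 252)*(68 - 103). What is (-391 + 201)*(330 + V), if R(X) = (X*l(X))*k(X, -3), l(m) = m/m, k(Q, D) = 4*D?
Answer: 1852500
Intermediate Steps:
l(m) = 1
R(X) = -12*X (R(X) = (X*1)*(4*(-3)) = X*(-12) = -12*X)
V = -10080 (V = (-12*(-3) + 252)*(68 - 103) = (36 + 252)*(-35) = 288*(-35) = -10080)
(-391 + 201)*(330 + V) = (-391 + 201)*(330 - 10080) = -190*(-9750) = 1852500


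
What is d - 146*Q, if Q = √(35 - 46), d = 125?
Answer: 125 - 146*I*√11 ≈ 125.0 - 484.23*I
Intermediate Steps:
Q = I*√11 (Q = √(-11) = I*√11 ≈ 3.3166*I)
d - 146*Q = 125 - 146*I*√11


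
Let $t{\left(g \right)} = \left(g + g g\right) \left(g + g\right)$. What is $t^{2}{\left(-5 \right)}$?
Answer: $40000$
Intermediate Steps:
$t{\left(g \right)} = 2 g \left(g + g^{2}\right)$ ($t{\left(g \right)} = \left(g + g^{2}\right) 2 g = 2 g \left(g + g^{2}\right)$)
$t^{2}{\left(-5 \right)} = \left(2 \left(-5\right)^{2} \left(1 - 5\right)\right)^{2} = \left(2 \cdot 25 \left(-4\right)\right)^{2} = \left(-200\right)^{2} = 40000$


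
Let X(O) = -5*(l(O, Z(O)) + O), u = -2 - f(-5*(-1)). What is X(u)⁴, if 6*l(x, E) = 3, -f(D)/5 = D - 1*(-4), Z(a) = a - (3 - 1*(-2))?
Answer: 35806100625/16 ≈ 2.2379e+9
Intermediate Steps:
Z(a) = -5 + a (Z(a) = a - (3 + 2) = a - 1*5 = a - 5 = -5 + a)
f(D) = -20 - 5*D (f(D) = -5*(D - 1*(-4)) = -5*(D + 4) = -5*(4 + D) = -20 - 5*D)
l(x, E) = ½ (l(x, E) = (⅙)*3 = ½)
u = 43 (u = -2 - (-20 - (-25)*(-1)) = -2 - (-20 - 5*5) = -2 - (-20 - 25) = -2 - 1*(-45) = -2 + 45 = 43)
X(O) = -5/2 - 5*O (X(O) = -5*(½ + O) = -5/2 - 5*O)
X(u)⁴ = (-5/2 - 5*43)⁴ = (-5/2 - 215)⁴ = (-435/2)⁴ = 35806100625/16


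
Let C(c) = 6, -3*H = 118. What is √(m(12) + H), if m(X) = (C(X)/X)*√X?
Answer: √(-354 + 9*√3)/3 ≈ 6.132*I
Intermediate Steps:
H = -118/3 (H = -⅓*118 = -118/3 ≈ -39.333)
m(X) = 6/√X (m(X) = (6/X)*√X = 6/√X)
√(m(12) + H) = √(6/√12 - 118/3) = √(6*(√3/6) - 118/3) = √(√3 - 118/3) = √(-118/3 + √3)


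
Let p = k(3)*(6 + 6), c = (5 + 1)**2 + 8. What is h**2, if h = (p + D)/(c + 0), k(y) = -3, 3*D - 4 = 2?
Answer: 289/484 ≈ 0.59711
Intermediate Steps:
D = 2 (D = 4/3 + (1/3)*2 = 4/3 + 2/3 = 2)
c = 44 (c = 6**2 + 8 = 36 + 8 = 44)
p = -36 (p = -3*(6 + 6) = -3*12 = -36)
h = -17/22 (h = (-36 + 2)/(44 + 0) = -34/44 = -34*1/44 = -17/22 ≈ -0.77273)
h**2 = (-17/22)**2 = 289/484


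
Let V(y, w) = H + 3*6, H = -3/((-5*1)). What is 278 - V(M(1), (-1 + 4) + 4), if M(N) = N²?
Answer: 1297/5 ≈ 259.40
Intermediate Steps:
H = ⅗ (H = -3/(-5) = -3*(-⅕) = ⅗ ≈ 0.60000)
V(y, w) = 93/5 (V(y, w) = ⅗ + 3*6 = ⅗ + 18 = 93/5)
278 - V(M(1), (-1 + 4) + 4) = 278 - 1*93/5 = 278 - 93/5 = 1297/5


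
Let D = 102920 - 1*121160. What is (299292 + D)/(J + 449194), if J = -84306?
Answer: 70263/91222 ≈ 0.77024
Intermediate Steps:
D = -18240 (D = 102920 - 121160 = -18240)
(299292 + D)/(J + 449194) = (299292 - 18240)/(-84306 + 449194) = 281052/364888 = 281052*(1/364888) = 70263/91222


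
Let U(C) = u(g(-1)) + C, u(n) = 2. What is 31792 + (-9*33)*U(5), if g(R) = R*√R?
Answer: 29713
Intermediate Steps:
g(R) = R^(3/2)
U(C) = 2 + C
31792 + (-9*33)*U(5) = 31792 + (-9*33)*(2 + 5) = 31792 - 297*7 = 31792 - 2079 = 29713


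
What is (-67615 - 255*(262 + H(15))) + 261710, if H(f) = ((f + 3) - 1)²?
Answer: 53590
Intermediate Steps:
H(f) = (2 + f)² (H(f) = ((3 + f) - 1)² = (2 + f)²)
(-67615 - 255*(262 + H(15))) + 261710 = (-67615 - 255*(262 + (2 + 15)²)) + 261710 = (-67615 - 255*(262 + 17²)) + 261710 = (-67615 - 255*(262 + 289)) + 261710 = (-67615 - 255*551) + 261710 = (-67615 - 140505) + 261710 = -208120 + 261710 = 53590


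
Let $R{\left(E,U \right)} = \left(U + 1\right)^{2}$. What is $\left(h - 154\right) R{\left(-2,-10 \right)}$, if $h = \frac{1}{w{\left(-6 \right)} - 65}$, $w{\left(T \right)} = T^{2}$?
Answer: $- \frac{361827}{29} \approx -12477.0$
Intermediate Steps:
$h = - \frac{1}{29}$ ($h = \frac{1}{\left(-6\right)^{2} - 65} = \frac{1}{36 - 65} = \frac{1}{-29} = - \frac{1}{29} \approx -0.034483$)
$R{\left(E,U \right)} = \left(1 + U\right)^{2}$
$\left(h - 154\right) R{\left(-2,-10 \right)} = \left(- \frac{1}{29} - 154\right) \left(1 - 10\right)^{2} = - \frac{4467 \left(-9\right)^{2}}{29} = \left(- \frac{4467}{29}\right) 81 = - \frac{361827}{29}$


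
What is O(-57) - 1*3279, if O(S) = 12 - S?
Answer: -3210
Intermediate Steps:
O(-57) - 1*3279 = (12 - 1*(-57)) - 1*3279 = (12 + 57) - 3279 = 69 - 3279 = -3210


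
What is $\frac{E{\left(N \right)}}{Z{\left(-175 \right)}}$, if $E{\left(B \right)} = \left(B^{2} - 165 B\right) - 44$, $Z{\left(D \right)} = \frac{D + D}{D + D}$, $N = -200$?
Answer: $72956$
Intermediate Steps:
$Z{\left(D \right)} = 1$ ($Z{\left(D \right)} = \frac{2 D}{2 D} = 2 D \frac{1}{2 D} = 1$)
$E{\left(B \right)} = -44 + B^{2} - 165 B$
$\frac{E{\left(N \right)}}{Z{\left(-175 \right)}} = \frac{-44 + \left(-200\right)^{2} - -33000}{1} = \left(-44 + 40000 + 33000\right) 1 = 72956 \cdot 1 = 72956$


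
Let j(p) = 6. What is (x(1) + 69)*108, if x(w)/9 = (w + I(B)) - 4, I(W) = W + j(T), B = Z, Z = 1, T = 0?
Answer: 11340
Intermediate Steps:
B = 1
I(W) = 6 + W (I(W) = W + 6 = 6 + W)
x(w) = 27 + 9*w (x(w) = 9*((w + (6 + 1)) - 4) = 9*((w + 7) - 4) = 9*((7 + w) - 4) = 9*(3 + w) = 27 + 9*w)
(x(1) + 69)*108 = ((27 + 9*1) + 69)*108 = ((27 + 9) + 69)*108 = (36 + 69)*108 = 105*108 = 11340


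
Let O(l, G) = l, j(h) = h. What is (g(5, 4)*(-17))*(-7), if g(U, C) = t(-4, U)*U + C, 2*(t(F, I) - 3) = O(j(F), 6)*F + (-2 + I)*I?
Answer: 22967/2 ≈ 11484.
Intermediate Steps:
t(F, I) = 3 + F²/2 + I*(-2 + I)/2 (t(F, I) = 3 + (F*F + (-2 + I)*I)/2 = 3 + (F² + I*(-2 + I))/2 = 3 + (F²/2 + I*(-2 + I)/2) = 3 + F²/2 + I*(-2 + I)/2)
g(U, C) = C + U*(11 + U²/2 - U) (g(U, C) = (3 + (½)*(-4)² + U²/2 - U)*U + C = (3 + (½)*16 + U²/2 - U)*U + C = (3 + 8 + U²/2 - U)*U + C = (11 + U²/2 - U)*U + C = U*(11 + U²/2 - U) + C = C + U*(11 + U²/2 - U))
(g(5, 4)*(-17))*(-7) = ((4 + (½)*5³ - 1*5² + 11*5)*(-17))*(-7) = ((4 + (½)*125 - 1*25 + 55)*(-17))*(-7) = ((4 + 125/2 - 25 + 55)*(-17))*(-7) = ((193/2)*(-17))*(-7) = -3281/2*(-7) = 22967/2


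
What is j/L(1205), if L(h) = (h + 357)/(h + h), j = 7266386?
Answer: 8755995130/781 ≈ 1.1211e+7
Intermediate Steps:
L(h) = (357 + h)/(2*h) (L(h) = (357 + h)/((2*h)) = (357 + h)*(1/(2*h)) = (357 + h)/(2*h))
j/L(1205) = 7266386/(((½)*(357 + 1205)/1205)) = 7266386/(((½)*(1/1205)*1562)) = 7266386/(781/1205) = 7266386*(1205/781) = 8755995130/781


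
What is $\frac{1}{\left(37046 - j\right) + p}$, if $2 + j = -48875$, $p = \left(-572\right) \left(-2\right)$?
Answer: $\frac{1}{87067} \approx 1.1485 \cdot 10^{-5}$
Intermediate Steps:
$p = 1144$
$j = -48877$ ($j = -2 - 48875 = -48877$)
$\frac{1}{\left(37046 - j\right) + p} = \frac{1}{\left(37046 - -48877\right) + 1144} = \frac{1}{\left(37046 + 48877\right) + 1144} = \frac{1}{85923 + 1144} = \frac{1}{87067}$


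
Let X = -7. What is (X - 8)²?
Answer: 225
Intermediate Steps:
(X - 8)² = (-7 - 8)² = (-15)² = 225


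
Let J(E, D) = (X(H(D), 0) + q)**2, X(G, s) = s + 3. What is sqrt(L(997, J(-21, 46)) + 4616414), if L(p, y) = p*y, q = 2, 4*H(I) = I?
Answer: sqrt(4641339) ≈ 2154.4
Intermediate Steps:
H(I) = I/4
X(G, s) = 3 + s
J(E, D) = 25 (J(E, D) = ((3 + 0) + 2)**2 = (3 + 2)**2 = 5**2 = 25)
sqrt(L(997, J(-21, 46)) + 4616414) = sqrt(997*25 + 4616414) = sqrt(24925 + 4616414) = sqrt(4641339)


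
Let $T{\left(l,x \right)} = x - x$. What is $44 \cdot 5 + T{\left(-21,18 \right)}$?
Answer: $220$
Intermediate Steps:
$T{\left(l,x \right)} = 0$
$44 \cdot 5 + T{\left(-21,18 \right)} = 44 \cdot 5 + 0 = 220 + 0 = 220$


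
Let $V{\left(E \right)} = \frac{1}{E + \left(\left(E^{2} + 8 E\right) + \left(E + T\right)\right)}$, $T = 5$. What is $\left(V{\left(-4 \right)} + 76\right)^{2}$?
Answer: $\frac{2082249}{361} \approx 5768.0$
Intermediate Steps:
$V{\left(E \right)} = \frac{1}{5 + E^{2} + 10 E}$ ($V{\left(E \right)} = \frac{1}{E + \left(\left(E^{2} + 8 E\right) + \left(E + 5\right)\right)} = \frac{1}{E + \left(\left(E^{2} + 8 E\right) + \left(5 + E\right)\right)} = \frac{1}{E + \left(5 + E^{2} + 9 E\right)} = \frac{1}{5 + E^{2} + 10 E}$)
$\left(V{\left(-4 \right)} + 76\right)^{2} = \left(\frac{1}{5 + \left(-4\right)^{2} + 10 \left(-4\right)} + 76\right)^{2} = \left(\frac{1}{5 + 16 - 40} + 76\right)^{2} = \left(\frac{1}{-19} + 76\right)^{2} = \left(- \frac{1}{19} + 76\right)^{2} = \left(\frac{1443}{19}\right)^{2} = \frac{2082249}{361}$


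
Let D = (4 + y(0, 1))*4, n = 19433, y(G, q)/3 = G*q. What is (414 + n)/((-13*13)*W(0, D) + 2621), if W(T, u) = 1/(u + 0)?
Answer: 317552/41767 ≈ 7.6029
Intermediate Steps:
y(G, q) = 3*G*q (y(G, q) = 3*(G*q) = 3*G*q)
D = 16 (D = (4 + 3*0*1)*4 = (4 + 0)*4 = 4*4 = 16)
W(T, u) = 1/u
(414 + n)/((-13*13)*W(0, D) + 2621) = (414 + 19433)/(-13*13/16 + 2621) = 19847/(-169*1/16 + 2621) = 19847/(-169/16 + 2621) = 19847/(41767/16) = 19847*(16/41767) = 317552/41767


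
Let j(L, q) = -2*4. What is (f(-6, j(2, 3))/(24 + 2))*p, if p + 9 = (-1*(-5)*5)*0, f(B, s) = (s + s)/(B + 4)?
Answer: -36/13 ≈ -2.7692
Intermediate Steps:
j(L, q) = -8
f(B, s) = 2*s/(4 + B) (f(B, s) = (2*s)/(4 + B) = 2*s/(4 + B))
p = -9 (p = -9 + (-1*(-5)*5)*0 = -9 + (5*5)*0 = -9 + 25*0 = -9 + 0 = -9)
(f(-6, j(2, 3))/(24 + 2))*p = ((2*(-8)/(4 - 6))/(24 + 2))*(-9) = ((2*(-8)/(-2))/26)*(-9) = ((2*(-8)*(-½))*(1/26))*(-9) = (8*(1/26))*(-9) = (4/13)*(-9) = -36/13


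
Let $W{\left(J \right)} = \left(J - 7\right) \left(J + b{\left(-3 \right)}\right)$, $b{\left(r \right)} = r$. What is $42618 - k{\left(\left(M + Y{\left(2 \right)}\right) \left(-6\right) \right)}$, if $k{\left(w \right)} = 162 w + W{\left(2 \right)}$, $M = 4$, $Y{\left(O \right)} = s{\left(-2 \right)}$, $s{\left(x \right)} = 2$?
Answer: $48445$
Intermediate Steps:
$Y{\left(O \right)} = 2$
$W{\left(J \right)} = \left(-7 + J\right) \left(-3 + J\right)$ ($W{\left(J \right)} = \left(J - 7\right) \left(J - 3\right) = \left(-7 + J\right) \left(-3 + J\right)$)
$k{\left(w \right)} = 5 + 162 w$ ($k{\left(w \right)} = 162 w + \left(21 + 2^{2} - 20\right) = 162 w + \left(21 + 4 - 20\right) = 162 w + 5 = 5 + 162 w$)
$42618 - k{\left(\left(M + Y{\left(2 \right)}\right) \left(-6\right) \right)} = 42618 - \left(5 + 162 \left(4 + 2\right) \left(-6\right)\right) = 42618 - \left(5 + 162 \cdot 6 \left(-6\right)\right) = 42618 - \left(5 + 162 \left(-36\right)\right) = 42618 - \left(5 - 5832\right) = 42618 - -5827 = 42618 + 5827 = 48445$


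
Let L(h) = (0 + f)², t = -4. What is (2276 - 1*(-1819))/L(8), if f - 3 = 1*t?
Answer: 4095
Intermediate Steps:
f = -1 (f = 3 + 1*(-4) = 3 - 4 = -1)
L(h) = 1 (L(h) = (0 - 1)² = (-1)² = 1)
(2276 - 1*(-1819))/L(8) = (2276 - 1*(-1819))/1 = (2276 + 1819)*1 = 4095*1 = 4095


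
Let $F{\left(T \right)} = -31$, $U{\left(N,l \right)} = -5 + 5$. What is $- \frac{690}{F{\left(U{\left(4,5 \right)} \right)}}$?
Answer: $\frac{690}{31} \approx 22.258$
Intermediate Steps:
$U{\left(N,l \right)} = 0$
$- \frac{690}{F{\left(U{\left(4,5 \right)} \right)}} = - \frac{690}{-31} = \left(-690\right) \left(- \frac{1}{31}\right) = \frac{690}{31}$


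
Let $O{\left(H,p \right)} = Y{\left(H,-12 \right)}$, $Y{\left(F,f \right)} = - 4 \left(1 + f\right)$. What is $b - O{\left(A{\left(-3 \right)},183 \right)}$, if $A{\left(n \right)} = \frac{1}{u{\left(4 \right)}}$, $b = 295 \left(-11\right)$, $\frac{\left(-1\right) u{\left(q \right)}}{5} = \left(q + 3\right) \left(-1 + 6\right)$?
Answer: $-3289$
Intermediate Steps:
$u{\left(q \right)} = -75 - 25 q$ ($u{\left(q \right)} = - 5 \left(q + 3\right) \left(-1 + 6\right) = - 5 \left(3 + q\right) 5 = - 5 \left(15 + 5 q\right) = -75 - 25 q$)
$b = -3245$
$A{\left(n \right)} = - \frac{1}{175}$ ($A{\left(n \right)} = \frac{1}{-75 - 100} = \frac{1}{-175} = - \frac{1}{175}$)
$Y{\left(F,f \right)} = -4 - 4 f$
$O{\left(H,p \right)} = 44$ ($O{\left(H,p \right)} = -4 - -48 = -4 + 48 = 44$)
$b - O{\left(A{\left(-3 \right)},183 \right)} = -3245 - 44 = -3289$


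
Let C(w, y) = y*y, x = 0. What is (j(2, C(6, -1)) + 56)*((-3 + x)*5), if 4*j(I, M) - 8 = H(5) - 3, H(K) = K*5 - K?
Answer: -3735/4 ≈ -933.75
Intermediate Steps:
C(w, y) = y²
H(K) = 4*K (H(K) = 5*K - K = 4*K)
j(I, M) = 25/4 (j(I, M) = 2 + (4*5 - 3)/4 = 2 + (20 - 3)/4 = 2 + (¼)*17 = 2 + 17/4 = 25/4)
(j(2, C(6, -1)) + 56)*((-3 + x)*5) = (25/4 + 56)*((-3 + 0)*5) = 249*(-3*5)/4 = (249/4)*(-15) = -3735/4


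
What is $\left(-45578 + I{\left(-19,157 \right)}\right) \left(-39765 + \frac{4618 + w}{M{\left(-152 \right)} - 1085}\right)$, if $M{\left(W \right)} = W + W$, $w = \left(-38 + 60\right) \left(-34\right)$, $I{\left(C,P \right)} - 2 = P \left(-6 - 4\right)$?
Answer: $\frac{868075017810}{463} \approx 1.8749 \cdot 10^{9}$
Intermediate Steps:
$I{\left(C,P \right)} = 2 - 10 P$ ($I{\left(C,P \right)} = 2 + P \left(-6 - 4\right) = 2 + P \left(-10\right) = 2 - 10 P$)
$w = -748$ ($w = 22 \left(-34\right) = -748$)
$M{\left(W \right)} = 2 W$
$\left(-45578 + I{\left(-19,157 \right)}\right) \left(-39765 + \frac{4618 + w}{M{\left(-152 \right)} - 1085}\right) = \left(-45578 + \left(2 - 1570\right)\right) \left(-39765 + \frac{4618 - 748}{2 \left(-152\right) - 1085}\right) = \left(-45578 + \left(2 - 1570\right)\right) \left(-39765 + \frac{3870}{-304 - 1085}\right) = \left(-45578 - 1568\right) \left(-39765 + \frac{3870}{-1389}\right) = - 47146 \left(-39765 + 3870 \left(- \frac{1}{1389}\right)\right) = - 47146 \left(-39765 - \frac{1290}{463}\right) = \left(-47146\right) \left(- \frac{18412485}{463}\right) = \frac{868075017810}{463}$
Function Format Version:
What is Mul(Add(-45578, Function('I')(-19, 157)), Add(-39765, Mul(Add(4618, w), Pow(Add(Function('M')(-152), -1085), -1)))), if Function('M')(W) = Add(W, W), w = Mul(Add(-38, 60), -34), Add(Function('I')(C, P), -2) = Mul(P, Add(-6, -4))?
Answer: Rational(868075017810, 463) ≈ 1.8749e+9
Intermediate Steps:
Function('I')(C, P) = Add(2, Mul(-10, P)) (Function('I')(C, P) = Add(2, Mul(P, Add(-6, -4))) = Add(2, Mul(P, -10)) = Add(2, Mul(-10, P)))
w = -748 (w = Mul(22, -34) = -748)
Function('M')(W) = Mul(2, W)
Mul(Add(-45578, Function('I')(-19, 157)), Add(-39765, Mul(Add(4618, w), Pow(Add(Function('M')(-152), -1085), -1)))) = Mul(Add(-45578, Add(2, Mul(-10, 157))), Add(-39765, Mul(Add(4618, -748), Pow(Add(Mul(2, -152), -1085), -1)))) = Mul(Add(-45578, Add(2, -1570)), Add(-39765, Mul(3870, Pow(Add(-304, -1085), -1)))) = Mul(Add(-45578, -1568), Add(-39765, Mul(3870, Pow(-1389, -1)))) = Mul(-47146, Add(-39765, Mul(3870, Rational(-1, 1389)))) = Mul(-47146, Add(-39765, Rational(-1290, 463))) = Mul(-47146, Rational(-18412485, 463)) = Rational(868075017810, 463)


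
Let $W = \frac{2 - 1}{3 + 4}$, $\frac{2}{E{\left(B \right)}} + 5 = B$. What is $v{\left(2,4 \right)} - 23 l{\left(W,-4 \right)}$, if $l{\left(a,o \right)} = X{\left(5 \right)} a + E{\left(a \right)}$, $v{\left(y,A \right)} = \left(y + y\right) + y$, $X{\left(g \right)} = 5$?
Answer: $- \frac{114}{119} \approx -0.95798$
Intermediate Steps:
$E{\left(B \right)} = \frac{2}{-5 + B}$
$v{\left(y,A \right)} = 3 y$ ($v{\left(y,A \right)} = 2 y + y = 3 y$)
$W = \frac{1}{7}$ ($W = 1 \cdot \frac{1}{7} = \frac{1}{7} \approx 0.14286$)
$l{\left(a,o \right)} = \frac{2}{-5 + a} + 5 a$ ($l{\left(a,o \right)} = 5 a + \frac{2}{-5 + a} = \frac{2}{-5 + a} + 5 a$)
$v{\left(2,4 \right)} - 23 l{\left(W,-4 \right)} = 3 \cdot 2 - 23 \frac{2 + 5 \cdot \frac{1}{7} \left(-5 + \frac{1}{7}\right)}{-5 + \frac{1}{7}} = 6 - 23 \frac{2 + 5 \cdot \frac{1}{7} \left(- \frac{34}{7}\right)}{- \frac{34}{7}} = 6 - 23 \left(- \frac{7 \left(2 - \frac{170}{49}\right)}{34}\right) = 6 - 23 \left(\left(- \frac{7}{34}\right) \left(- \frac{72}{49}\right)\right) = 6 - \frac{828}{119} = - \frac{114}{119}$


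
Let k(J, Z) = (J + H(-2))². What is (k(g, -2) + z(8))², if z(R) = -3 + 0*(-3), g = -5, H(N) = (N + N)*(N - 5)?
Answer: 276676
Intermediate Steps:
H(N) = 2*N*(-5 + N) (H(N) = (2*N)*(-5 + N) = 2*N*(-5 + N))
z(R) = -3 (z(R) = -3 + 0 = -3)
k(J, Z) = (28 + J)² (k(J, Z) = (J + 2*(-2)*(-5 - 2))² = (J + 2*(-2)*(-7))² = (J + 28)² = (28 + J)²)
(k(g, -2) + z(8))² = ((28 - 5)² - 3)² = (23² - 3)² = (529 - 3)² = 526² = 276676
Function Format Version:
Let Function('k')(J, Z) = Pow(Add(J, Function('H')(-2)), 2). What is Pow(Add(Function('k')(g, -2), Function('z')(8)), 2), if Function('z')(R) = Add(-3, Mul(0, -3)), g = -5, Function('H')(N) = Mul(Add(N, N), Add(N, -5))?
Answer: 276676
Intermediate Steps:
Function('H')(N) = Mul(2, N, Add(-5, N)) (Function('H')(N) = Mul(Mul(2, N), Add(-5, N)) = Mul(2, N, Add(-5, N)))
Function('z')(R) = -3 (Function('z')(R) = Add(-3, 0) = -3)
Function('k')(J, Z) = Pow(Add(28, J), 2) (Function('k')(J, Z) = Pow(Add(J, Mul(2, -2, Add(-5, -2))), 2) = Pow(Add(J, Mul(2, -2, -7)), 2) = Pow(Add(J, 28), 2) = Pow(Add(28, J), 2))
Pow(Add(Function('k')(g, -2), Function('z')(8)), 2) = Pow(Add(Pow(Add(28, -5), 2), -3), 2) = Pow(Add(Pow(23, 2), -3), 2) = Pow(Add(529, -3), 2) = Pow(526, 2) = 276676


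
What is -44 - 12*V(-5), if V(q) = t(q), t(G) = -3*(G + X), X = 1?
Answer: -188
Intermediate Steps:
t(G) = -3 - 3*G (t(G) = -3*(G + 1) = -3*(1 + G) = -3 - 3*G)
V(q) = -3 - 3*q
-44 - 12*V(-5) = -44 - 12*(-3 - 3*(-5)) = -44 - 12*(-3 + 15) = -44 - 12*12 = -44 - 144 = -188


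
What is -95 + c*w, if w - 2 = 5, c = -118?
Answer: -921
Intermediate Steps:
w = 7 (w = 2 + 5 = 7)
-95 + c*w = -95 - 118*7 = -95 - 826 = -921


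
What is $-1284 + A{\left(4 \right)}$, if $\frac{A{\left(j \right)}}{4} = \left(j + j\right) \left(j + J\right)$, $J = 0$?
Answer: $-1156$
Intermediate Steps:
$A{\left(j \right)} = 8 j^{2}$ ($A{\left(j \right)} = 4 \left(j + j\right) \left(j + 0\right) = 4 \cdot 2 j j = 4 \cdot 2 j^{2} = 8 j^{2}$)
$-1284 + A{\left(4 \right)} = -1284 + 8 \cdot 4^{2} = -1284 + 8 \cdot 16 = -1284 + 128 = -1156$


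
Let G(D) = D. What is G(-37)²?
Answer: 1369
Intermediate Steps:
G(-37)² = (-37)² = 1369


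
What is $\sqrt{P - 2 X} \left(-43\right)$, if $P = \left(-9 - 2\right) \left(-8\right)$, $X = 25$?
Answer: $- 43 \sqrt{38} \approx -265.07$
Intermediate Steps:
$P = 88$ ($P = \left(-11\right) \left(-8\right) = 88$)
$\sqrt{P - 2 X} \left(-43\right) = \sqrt{88 - 50} \left(-43\right) = \sqrt{38} \left(-43\right) = - 43 \sqrt{38}$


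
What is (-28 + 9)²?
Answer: 361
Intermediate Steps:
(-28 + 9)² = (-19)² = 361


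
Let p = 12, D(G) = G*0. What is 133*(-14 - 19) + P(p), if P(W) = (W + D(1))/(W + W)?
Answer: -8777/2 ≈ -4388.5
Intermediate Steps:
D(G) = 0
P(W) = ½ (P(W) = (W + 0)/(W + W) = W/((2*W)) = W*(1/(2*W)) = ½)
133*(-14 - 19) + P(p) = 133*(-14 - 19) + ½ = 133*(-33) + ½ = -4389 + ½ = -8777/2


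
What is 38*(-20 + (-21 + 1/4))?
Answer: -3097/2 ≈ -1548.5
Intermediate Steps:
38*(-20 + (-21 + 1/4)) = 38*(-20 + (-21 + ¼)) = 38*(-20 - 83/4) = 38*(-163/4) = -3097/2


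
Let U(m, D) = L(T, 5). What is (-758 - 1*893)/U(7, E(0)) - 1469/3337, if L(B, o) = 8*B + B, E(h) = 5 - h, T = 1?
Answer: -5522608/30033 ≈ -183.88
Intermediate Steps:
L(B, o) = 9*B
U(m, D) = 9 (U(m, D) = 9*1 = 9)
(-758 - 1*893)/U(7, E(0)) - 1469/3337 = (-758 - 1*893)/9 - 1469/3337 = (-758 - 893)*(⅑) - 1469*1/3337 = -1651*⅑ - 1469/3337 = -1651/9 - 1469/3337 = -5522608/30033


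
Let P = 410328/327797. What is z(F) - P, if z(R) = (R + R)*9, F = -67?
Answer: -395733510/327797 ≈ -1207.3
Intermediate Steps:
P = 410328/327797 (P = 410328*(1/327797) = 410328/327797 ≈ 1.2518)
z(R) = 18*R (z(R) = (2*R)*9 = 18*R)
z(F) - P = 18*(-67) - 1*410328/327797 = -1206 - 410328/327797 = -395733510/327797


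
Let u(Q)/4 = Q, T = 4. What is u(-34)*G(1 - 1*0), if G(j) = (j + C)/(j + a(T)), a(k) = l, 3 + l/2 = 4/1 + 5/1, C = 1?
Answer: -272/13 ≈ -20.923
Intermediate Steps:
u(Q) = 4*Q
l = 12 (l = -6 + 2*(4/1 + 5/1) = -6 + 2*(4*1 + 5*1) = -6 + 2*(4 + 5) = -6 + 2*9 = -6 + 18 = 12)
a(k) = 12
G(j) = (1 + j)/(12 + j) (G(j) = (j + 1)/(j + 12) = (1 + j)/(12 + j))
u(-34)*G(1 - 1*0) = (4*(-34))*((1 + (1 - 1*0))/(12 + (1 - 1*0))) = -136*(1 + (1 + 0))/(12 + (1 + 0)) = -136*(1 + 1)/(12 + 1) = -136*2/13 = -272/13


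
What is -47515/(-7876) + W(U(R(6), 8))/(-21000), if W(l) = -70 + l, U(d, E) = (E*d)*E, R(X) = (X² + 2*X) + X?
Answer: 60696679/10337250 ≈ 5.8716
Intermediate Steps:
R(X) = X² + 3*X
U(d, E) = d*E²
-47515/(-7876) + W(U(R(6), 8))/(-21000) = -47515/(-7876) + (-70 + (6*(3 + 6))*8²)/(-21000) = -47515*(-1/7876) + (-70 + (6*9)*64)*(-1/21000) = 47515/7876 + (-70 + 54*64)*(-1/21000) = 47515/7876 + (-70 + 3456)*(-1/21000) = 47515/7876 + 3386*(-1/21000) = 47515/7876 - 1693/10500 = 60696679/10337250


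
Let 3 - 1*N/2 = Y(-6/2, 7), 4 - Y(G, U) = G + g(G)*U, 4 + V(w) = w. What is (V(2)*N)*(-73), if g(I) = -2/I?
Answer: 584/3 ≈ 194.67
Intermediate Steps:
V(w) = -4 + w
Y(G, U) = 4 - G + 2*U/G (Y(G, U) = 4 - (G + (-2/G)*U) = 4 - (G - 2*U/G) = 4 + (-G + 2*U/G) = 4 - G + 2*U/G)
N = 4/3 (N = 6 - 2*(4 - (-6)/2 + 2*7/(-6/2)) = 6 - 2*(4 - (-6)/2 + 2*7/(-6*½)) = 6 - 2*(4 - 1*(-3) + 2*7/(-3)) = 6 - 2*(4 + 3 + 2*7*(-⅓)) = 6 - 2*(4 + 3 - 14/3) = 6 - 2*7/3 = 6 - 14/3 = 4/3 ≈ 1.3333)
(V(2)*N)*(-73) = ((-4 + 2)*(4/3))*(-73) = -2*4/3*(-73) = -8/3*(-73) = 584/3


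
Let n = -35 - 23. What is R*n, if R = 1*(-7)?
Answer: 406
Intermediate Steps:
R = -7
n = -58
R*n = -7*(-58) = 406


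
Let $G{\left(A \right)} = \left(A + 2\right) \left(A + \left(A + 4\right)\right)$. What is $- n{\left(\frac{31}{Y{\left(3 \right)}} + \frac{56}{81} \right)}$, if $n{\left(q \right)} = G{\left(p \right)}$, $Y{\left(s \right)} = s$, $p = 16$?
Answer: $-648$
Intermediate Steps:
$G{\left(A \right)} = \left(2 + A\right) \left(4 + 2 A\right)$ ($G{\left(A \right)} = \left(2 + A\right) \left(A + \left(4 + A\right)\right) = \left(2 + A\right) \left(4 + 2 A\right)$)
$n{\left(q \right)} = 648$ ($n{\left(q \right)} = 8 + 2 \cdot 16^{2} + 8 \cdot 16 = 8 + 2 \cdot 256 + 128 = 8 + 512 + 128 = 648$)
$- n{\left(\frac{31}{Y{\left(3 \right)}} + \frac{56}{81} \right)} = \left(-1\right) 648 = -648$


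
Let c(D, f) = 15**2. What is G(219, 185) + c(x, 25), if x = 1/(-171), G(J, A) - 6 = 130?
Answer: 361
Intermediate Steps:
G(J, A) = 136 (G(J, A) = 6 + 130 = 136)
x = -1/171 ≈ -0.0058480
c(D, f) = 225
G(219, 185) + c(x, 25) = 136 + 225 = 361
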